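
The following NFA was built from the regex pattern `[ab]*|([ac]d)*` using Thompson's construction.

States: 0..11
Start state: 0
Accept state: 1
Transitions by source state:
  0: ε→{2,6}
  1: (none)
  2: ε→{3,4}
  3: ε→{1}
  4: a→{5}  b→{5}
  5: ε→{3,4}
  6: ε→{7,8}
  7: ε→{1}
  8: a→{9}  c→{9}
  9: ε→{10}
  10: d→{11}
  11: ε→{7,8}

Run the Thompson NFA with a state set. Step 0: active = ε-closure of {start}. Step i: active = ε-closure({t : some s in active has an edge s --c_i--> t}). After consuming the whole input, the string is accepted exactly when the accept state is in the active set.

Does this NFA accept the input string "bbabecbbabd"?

initial (ε-close {0}): {0,1,2,3,4,6,7,8}
'b' @ 1: {1,3,4,5}  ✓accept
'b' @ 2: {1,3,4,5}  ✓accept
'a' @ 3: {1,3,4,5}  ✓accept
'b' @ 4: {1,3,4,5}  ✓accept
'e' @ 5: {}  — dead — no transitions
rest 'cbbabd' ignored (set empty)
final: {}; accept 1 not in set

Answer: REJECT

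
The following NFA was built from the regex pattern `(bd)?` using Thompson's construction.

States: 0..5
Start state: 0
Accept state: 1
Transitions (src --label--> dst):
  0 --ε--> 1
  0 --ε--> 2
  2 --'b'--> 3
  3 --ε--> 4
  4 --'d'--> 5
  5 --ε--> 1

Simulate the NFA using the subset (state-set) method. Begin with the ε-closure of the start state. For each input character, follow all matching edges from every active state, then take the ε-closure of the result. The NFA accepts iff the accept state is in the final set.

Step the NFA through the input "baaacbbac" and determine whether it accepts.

Answer: REJECT

Trace:
initial (ε-close {0}): {0,1,2}
'b' @ 1: {3,4}
'a' @ 2: {}  — dead — no transitions
rest 'aacbbac' ignored (set empty)
final: {}; accept 1 not in set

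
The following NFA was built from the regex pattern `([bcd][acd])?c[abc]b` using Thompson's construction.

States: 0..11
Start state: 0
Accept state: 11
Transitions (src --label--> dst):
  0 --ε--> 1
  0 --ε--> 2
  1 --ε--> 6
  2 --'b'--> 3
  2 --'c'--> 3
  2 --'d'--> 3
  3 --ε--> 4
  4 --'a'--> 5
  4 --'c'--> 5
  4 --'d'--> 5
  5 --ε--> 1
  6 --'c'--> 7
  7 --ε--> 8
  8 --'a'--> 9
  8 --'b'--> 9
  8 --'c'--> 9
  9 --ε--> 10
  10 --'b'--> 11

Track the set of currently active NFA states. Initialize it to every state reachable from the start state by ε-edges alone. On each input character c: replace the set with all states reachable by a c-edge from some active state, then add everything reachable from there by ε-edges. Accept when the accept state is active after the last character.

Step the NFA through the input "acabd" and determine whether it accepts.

start: ε-closure({0}) = {0,1,2,6}
'a' @ 1: {}  — no active states
rest 'cabd' ignored (set empty)
end set {} — state 11 not in

Answer: REJECT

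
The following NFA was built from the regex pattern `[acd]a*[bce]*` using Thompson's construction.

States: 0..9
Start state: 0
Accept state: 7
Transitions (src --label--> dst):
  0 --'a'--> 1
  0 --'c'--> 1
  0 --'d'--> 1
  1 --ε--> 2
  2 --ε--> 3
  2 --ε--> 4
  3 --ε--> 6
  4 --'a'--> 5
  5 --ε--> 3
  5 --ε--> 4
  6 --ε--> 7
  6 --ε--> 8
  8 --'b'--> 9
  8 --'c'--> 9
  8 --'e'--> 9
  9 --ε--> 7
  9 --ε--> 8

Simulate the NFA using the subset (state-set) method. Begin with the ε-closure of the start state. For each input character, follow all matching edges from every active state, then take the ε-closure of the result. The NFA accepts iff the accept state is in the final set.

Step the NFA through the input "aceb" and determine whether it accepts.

initial (ε-close {0}): {0}
'a' @ 1: {1,2,3,4,6,7,8}  ✓accept
'c' @ 2: {7,8,9}  ✓accept
'e' @ 3: {7,8,9}  ✓accept
'b' @ 4: {7,8,9}  ✓accept
after full input: {7,8,9}  (accept=7 in)

Answer: ACCEPT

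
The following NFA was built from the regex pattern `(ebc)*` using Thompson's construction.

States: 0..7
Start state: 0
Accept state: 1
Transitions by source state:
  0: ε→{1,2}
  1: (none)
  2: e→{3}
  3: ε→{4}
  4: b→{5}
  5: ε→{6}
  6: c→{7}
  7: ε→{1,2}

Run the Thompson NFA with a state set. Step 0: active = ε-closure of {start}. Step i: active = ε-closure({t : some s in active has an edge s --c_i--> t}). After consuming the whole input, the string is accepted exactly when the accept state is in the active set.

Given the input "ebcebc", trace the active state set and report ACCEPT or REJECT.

S₀ = ε-closure({0}) = {0,1,2}
'e' @ 1: {3,4}
'b' @ 2: {5,6}
'c' @ 3: {1,2,7}  ✓accept
'e' @ 4: {3,4}
'b' @ 5: {5,6}
'c' @ 6: {1,2,7}  ✓accept
final: {1,2,7}; accept 1 in set

Answer: ACCEPT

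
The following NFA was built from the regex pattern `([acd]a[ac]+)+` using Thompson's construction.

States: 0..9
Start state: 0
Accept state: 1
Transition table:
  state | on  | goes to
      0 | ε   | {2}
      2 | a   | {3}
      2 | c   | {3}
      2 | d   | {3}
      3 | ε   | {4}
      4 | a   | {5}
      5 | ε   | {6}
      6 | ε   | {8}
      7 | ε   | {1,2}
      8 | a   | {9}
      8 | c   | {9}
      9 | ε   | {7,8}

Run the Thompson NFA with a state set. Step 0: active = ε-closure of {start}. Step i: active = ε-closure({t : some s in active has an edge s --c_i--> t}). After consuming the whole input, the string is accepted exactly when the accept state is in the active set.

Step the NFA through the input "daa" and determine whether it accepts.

initial (ε-close {0}): {0,2}
'd' @ 1: {3,4}
'a' @ 2: {5,6,8}
'a' @ 3: {1,2,7,8,9}  [accepting]
final: {1,2,7,8,9}; accept 1 in set

Answer: ACCEPT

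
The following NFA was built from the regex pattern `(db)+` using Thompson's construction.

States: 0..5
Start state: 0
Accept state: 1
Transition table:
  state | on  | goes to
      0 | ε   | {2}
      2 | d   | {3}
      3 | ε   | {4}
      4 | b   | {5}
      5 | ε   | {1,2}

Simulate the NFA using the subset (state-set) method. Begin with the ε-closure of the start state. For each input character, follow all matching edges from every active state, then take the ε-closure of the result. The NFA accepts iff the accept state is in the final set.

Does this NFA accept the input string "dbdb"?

Answer: ACCEPT

Trace:
S₀ = ε-closure({0}) = {0,2}
'd' @ 1: {3,4}
'b' @ 2: {1,2,5}  ✓accept
'd' @ 3: {3,4}
'b' @ 4: {1,2,5}  ✓accept
after full input: {1,2,5}  (accept=1 in)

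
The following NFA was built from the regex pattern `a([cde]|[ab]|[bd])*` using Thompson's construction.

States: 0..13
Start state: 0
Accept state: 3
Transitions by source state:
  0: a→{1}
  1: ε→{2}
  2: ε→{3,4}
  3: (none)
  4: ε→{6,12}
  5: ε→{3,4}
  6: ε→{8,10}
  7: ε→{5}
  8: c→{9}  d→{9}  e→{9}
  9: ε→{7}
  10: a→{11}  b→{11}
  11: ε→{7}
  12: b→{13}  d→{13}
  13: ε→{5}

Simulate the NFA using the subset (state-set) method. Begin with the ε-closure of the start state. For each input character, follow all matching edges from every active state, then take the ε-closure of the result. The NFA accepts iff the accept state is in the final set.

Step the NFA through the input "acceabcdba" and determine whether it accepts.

initial (ε-close {0}): {0}
'a' @ 1: {1,2,3,4,6,8,10,12}  ✓accept
'c' @ 2: {3,4,5,6,7,8,9,10,12}  ✓accept
'c' @ 3: {3,4,5,6,7,8,9,10,12}  ✓accept
'e' @ 4: {3,4,5,6,7,8,9,10,12}  ✓accept
'a' @ 5: {3,4,5,6,7,8,10,11,12}  ✓accept
'b' @ 6: {3,4,5,6,7,8,10,11,12,13}  ✓accept
'c' @ 7: {3,4,5,6,7,8,9,10,12}  ✓accept
'd' @ 8: {3,4,5,6,7,8,9,10,12,13}  ✓accept
'b' @ 9: {3,4,5,6,7,8,10,11,12,13}  ✓accept
'a' @ 10: {3,4,5,6,7,8,10,11,12}  ✓accept
after full input: {3,4,5,6,7,8,10,11,12}  (accept=3 in)

Answer: ACCEPT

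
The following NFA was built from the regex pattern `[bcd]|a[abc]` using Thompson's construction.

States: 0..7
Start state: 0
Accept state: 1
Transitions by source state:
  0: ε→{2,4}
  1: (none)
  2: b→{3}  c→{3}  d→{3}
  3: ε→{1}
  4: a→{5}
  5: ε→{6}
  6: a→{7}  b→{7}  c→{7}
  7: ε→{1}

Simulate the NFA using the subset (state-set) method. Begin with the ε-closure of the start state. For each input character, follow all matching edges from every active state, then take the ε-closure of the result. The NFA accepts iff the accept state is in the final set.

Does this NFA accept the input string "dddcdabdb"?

Answer: REJECT

Steps:
initial (ε-close {0}): {0,2,4}
'd' @ 1: {1,3}  (accept∈set)
'd' @ 2: {}  — dead — no transitions
rest 'dcdabdb' ignored (set empty)
after full input: {}  (accept=1 not in)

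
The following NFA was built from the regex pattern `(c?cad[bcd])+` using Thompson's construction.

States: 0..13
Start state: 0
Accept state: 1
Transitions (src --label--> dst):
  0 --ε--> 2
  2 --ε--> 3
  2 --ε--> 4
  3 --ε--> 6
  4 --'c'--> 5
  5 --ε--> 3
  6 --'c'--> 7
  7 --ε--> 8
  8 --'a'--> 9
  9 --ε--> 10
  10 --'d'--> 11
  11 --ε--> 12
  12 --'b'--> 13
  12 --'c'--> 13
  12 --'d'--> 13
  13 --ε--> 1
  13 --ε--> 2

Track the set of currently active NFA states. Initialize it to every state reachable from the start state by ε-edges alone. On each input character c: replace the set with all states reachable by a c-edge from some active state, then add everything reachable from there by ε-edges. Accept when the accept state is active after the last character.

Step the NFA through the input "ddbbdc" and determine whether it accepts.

Answer: REJECT

Steps:
initial (ε-close {0}): {0,2,3,4,6}
'd' @ 1: {}  — dead — no transitions
rest 'dbbdc' ignored (set empty)
final: {}; accept 1 not in set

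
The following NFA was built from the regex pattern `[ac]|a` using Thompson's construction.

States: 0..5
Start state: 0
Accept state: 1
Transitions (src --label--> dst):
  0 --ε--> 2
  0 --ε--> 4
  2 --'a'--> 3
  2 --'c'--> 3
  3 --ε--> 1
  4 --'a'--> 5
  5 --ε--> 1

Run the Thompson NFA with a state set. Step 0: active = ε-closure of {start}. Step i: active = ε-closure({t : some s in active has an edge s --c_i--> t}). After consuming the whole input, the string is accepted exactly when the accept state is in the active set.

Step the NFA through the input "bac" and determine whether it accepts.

Answer: REJECT

Derivation:
initial (ε-close {0}): {0,2,4}
'b' @ 1: {}  — no active states
rest 'ac' ignored (set empty)
final: {}; accept 1 not in set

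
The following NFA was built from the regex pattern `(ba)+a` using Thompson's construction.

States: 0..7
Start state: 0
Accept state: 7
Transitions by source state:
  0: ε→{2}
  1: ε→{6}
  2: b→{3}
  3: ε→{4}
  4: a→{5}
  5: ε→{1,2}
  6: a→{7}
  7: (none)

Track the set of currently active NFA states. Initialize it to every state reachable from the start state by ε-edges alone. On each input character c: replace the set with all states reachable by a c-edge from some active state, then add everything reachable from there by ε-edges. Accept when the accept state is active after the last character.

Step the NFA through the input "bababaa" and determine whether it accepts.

Answer: ACCEPT

Trace:
start: ε-closure({0}) = {0,2}
'b' @ 1: {3,4}
'a' @ 2: {1,2,5,6}
'b' @ 3: {3,4}
'a' @ 4: {1,2,5,6}
'b' @ 5: {3,4}
'a' @ 6: {1,2,5,6}
'a' @ 7: {7}  (accept∈set)
final: {7}; accept 7 in set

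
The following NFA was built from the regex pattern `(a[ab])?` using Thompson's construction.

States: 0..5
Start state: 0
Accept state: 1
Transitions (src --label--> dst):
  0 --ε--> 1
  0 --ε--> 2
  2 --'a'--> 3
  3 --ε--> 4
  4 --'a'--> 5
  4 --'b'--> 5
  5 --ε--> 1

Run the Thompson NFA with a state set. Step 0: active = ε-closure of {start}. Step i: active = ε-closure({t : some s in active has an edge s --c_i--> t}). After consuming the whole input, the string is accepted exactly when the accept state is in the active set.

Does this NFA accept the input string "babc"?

Answer: REJECT

Trace:
start: ε-closure({0}) = {0,1,2}
'b' @ 1: {}  — dead — no transitions
rest 'abc' ignored (set empty)
end set {} — state 1 not in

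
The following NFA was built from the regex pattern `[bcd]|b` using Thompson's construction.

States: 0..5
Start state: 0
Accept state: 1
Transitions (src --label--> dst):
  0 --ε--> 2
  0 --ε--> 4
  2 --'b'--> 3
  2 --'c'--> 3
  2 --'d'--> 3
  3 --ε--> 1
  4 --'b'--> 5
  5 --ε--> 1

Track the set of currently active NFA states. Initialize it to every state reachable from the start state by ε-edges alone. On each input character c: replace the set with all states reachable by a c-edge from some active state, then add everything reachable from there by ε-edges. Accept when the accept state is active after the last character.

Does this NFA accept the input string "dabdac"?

Answer: REJECT

Steps:
S₀ = ε-closure({0}) = {0,2,4}
'd' @ 1: {1,3}  ✓accept
'a' @ 2: {}  — no active states
rest 'bdac' ignored (set empty)
end set {} — state 1 not in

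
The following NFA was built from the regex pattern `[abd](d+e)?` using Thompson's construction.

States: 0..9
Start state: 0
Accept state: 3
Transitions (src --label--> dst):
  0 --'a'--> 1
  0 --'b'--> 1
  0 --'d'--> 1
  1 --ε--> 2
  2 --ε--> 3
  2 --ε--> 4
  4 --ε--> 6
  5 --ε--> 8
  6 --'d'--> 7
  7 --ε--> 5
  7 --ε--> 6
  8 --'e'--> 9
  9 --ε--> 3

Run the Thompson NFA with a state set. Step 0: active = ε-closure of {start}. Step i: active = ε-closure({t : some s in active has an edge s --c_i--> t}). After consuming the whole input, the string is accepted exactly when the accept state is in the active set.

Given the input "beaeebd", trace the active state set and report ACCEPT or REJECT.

Answer: REJECT

Steps:
initial (ε-close {0}): {0}
'b' @ 1: {1,2,3,4,6}  ✓accept
'e' @ 2: {}  — state set empty
rest 'aeebd' ignored (set empty)
final: {}; accept 3 not in set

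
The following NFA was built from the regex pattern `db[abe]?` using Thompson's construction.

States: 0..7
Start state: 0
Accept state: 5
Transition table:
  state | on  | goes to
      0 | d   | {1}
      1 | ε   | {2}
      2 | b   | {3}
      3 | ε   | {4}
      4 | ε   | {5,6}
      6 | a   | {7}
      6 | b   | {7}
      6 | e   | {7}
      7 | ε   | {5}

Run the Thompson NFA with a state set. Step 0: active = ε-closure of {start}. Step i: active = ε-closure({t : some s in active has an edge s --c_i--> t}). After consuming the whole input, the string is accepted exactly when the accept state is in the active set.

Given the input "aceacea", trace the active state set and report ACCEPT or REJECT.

S₀ = ε-closure({0}) = {0}
'a' @ 1: {}  — no active states
rest 'ceacea' ignored (set empty)
final: {}; accept 5 not in set

Answer: REJECT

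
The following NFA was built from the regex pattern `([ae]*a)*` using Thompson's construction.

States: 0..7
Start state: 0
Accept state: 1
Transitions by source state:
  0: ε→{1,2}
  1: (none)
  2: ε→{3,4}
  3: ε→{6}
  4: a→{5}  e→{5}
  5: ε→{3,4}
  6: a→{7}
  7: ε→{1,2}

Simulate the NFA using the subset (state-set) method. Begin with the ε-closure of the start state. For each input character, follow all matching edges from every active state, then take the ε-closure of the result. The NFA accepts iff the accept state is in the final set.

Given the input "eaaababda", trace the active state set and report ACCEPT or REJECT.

Answer: REJECT

Steps:
initial (ε-close {0}): {0,1,2,3,4,6}
'e' @ 1: {3,4,5,6}
'a' @ 2: {1,2,3,4,5,6,7}  ✓accept
'a' @ 3: {1,2,3,4,5,6,7}  ✓accept
'a' @ 4: {1,2,3,4,5,6,7}  ✓accept
'b' @ 5: {}  — no active states
rest 'abda' ignored (set empty)
end set {} — state 1 not in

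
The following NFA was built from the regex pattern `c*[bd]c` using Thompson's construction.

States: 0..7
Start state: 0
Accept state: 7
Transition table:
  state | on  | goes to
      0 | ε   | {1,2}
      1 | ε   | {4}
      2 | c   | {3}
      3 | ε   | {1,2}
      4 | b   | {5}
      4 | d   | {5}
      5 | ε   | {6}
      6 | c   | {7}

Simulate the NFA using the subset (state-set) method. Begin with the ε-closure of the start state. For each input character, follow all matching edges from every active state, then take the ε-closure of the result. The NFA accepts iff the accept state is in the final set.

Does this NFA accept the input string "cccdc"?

S₀ = ε-closure({0}) = {0,1,2,4}
'c' @ 1: {1,2,3,4}
'c' @ 2: {1,2,3,4}
'c' @ 3: {1,2,3,4}
'd' @ 4: {5,6}
'c' @ 5: {7}  [accepting]
final: {7}; accept 7 in set

Answer: ACCEPT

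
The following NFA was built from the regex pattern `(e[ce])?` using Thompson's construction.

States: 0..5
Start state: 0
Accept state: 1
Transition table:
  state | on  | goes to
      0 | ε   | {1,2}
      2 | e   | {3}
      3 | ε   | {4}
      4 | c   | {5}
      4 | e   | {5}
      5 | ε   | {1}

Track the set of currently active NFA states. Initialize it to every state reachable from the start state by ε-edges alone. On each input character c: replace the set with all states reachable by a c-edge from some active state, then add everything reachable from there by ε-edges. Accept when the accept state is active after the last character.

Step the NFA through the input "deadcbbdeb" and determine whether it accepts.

Answer: REJECT

Derivation:
S₀ = ε-closure({0}) = {0,1,2}
'd' @ 1: {}  — state set empty
rest 'eadcbbdeb' ignored (set empty)
end set {} — state 1 not in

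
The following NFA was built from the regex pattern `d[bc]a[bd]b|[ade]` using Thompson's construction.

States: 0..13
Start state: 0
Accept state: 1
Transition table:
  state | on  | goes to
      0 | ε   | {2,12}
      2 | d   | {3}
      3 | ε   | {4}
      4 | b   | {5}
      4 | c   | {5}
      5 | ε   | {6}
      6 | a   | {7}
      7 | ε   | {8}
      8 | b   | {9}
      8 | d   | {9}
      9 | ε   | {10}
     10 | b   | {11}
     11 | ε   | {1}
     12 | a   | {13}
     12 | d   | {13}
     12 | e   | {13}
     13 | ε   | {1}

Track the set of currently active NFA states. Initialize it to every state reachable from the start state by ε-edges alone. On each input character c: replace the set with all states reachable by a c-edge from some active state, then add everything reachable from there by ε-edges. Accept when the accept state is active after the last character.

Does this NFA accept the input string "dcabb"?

initial (ε-close {0}): {0,2,12}
'd' @ 1: {1,3,4,13}  ✓accept
'c' @ 2: {5,6}
'a' @ 3: {7,8}
'b' @ 4: {9,10}
'b' @ 5: {1,11}  ✓accept
after full input: {1,11}  (accept=1 in)

Answer: ACCEPT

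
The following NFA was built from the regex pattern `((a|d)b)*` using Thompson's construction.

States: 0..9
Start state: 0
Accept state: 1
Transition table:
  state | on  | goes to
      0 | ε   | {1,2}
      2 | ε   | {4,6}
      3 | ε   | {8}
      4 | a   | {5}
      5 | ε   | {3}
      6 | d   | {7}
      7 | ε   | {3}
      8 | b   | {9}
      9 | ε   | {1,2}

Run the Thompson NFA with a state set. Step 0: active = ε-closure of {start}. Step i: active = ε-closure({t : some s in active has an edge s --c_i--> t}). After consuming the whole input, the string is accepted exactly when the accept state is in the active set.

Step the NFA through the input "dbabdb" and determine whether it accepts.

Answer: ACCEPT

Derivation:
S₀ = ε-closure({0}) = {0,1,2,4,6}
'd' @ 1: {3,7,8}
'b' @ 2: {1,2,4,6,9}  [accepting]
'a' @ 3: {3,5,8}
'b' @ 4: {1,2,4,6,9}  [accepting]
'd' @ 5: {3,7,8}
'b' @ 6: {1,2,4,6,9}  [accepting]
after full input: {1,2,4,6,9}  (accept=1 in)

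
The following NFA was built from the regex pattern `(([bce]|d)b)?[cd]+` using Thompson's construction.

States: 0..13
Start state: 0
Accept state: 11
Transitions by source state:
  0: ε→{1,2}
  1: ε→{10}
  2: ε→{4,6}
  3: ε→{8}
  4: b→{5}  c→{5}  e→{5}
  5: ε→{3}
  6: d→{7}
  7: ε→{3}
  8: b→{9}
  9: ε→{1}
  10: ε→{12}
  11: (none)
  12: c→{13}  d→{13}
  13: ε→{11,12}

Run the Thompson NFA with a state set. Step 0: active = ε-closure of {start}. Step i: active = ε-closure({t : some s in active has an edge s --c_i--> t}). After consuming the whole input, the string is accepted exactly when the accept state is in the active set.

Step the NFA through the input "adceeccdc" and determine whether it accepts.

initial (ε-close {0}): {0,1,2,4,6,10,12}
'a' @ 1: {}  — dead — no transitions
rest 'dceeccdc' ignored (set empty)
after full input: {}  (accept=11 not in)

Answer: REJECT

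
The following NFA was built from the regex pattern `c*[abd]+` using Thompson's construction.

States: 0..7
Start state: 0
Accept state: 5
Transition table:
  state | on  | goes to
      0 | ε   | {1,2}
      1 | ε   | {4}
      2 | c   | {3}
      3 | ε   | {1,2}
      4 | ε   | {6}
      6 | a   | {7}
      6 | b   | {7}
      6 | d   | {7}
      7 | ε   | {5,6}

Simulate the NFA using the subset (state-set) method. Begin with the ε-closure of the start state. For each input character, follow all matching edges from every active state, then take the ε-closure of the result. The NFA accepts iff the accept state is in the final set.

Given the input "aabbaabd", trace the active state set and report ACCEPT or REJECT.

Answer: ACCEPT

Derivation:
initial (ε-close {0}): {0,1,2,4,6}
'a' @ 1: {5,6,7}  (accept∈set)
'a' @ 2: {5,6,7}  (accept∈set)
'b' @ 3: {5,6,7}  (accept∈set)
'b' @ 4: {5,6,7}  (accept∈set)
'a' @ 5: {5,6,7}  (accept∈set)
'a' @ 6: {5,6,7}  (accept∈set)
'b' @ 7: {5,6,7}  (accept∈set)
'd' @ 8: {5,6,7}  (accept∈set)
after full input: {5,6,7}  (accept=5 in)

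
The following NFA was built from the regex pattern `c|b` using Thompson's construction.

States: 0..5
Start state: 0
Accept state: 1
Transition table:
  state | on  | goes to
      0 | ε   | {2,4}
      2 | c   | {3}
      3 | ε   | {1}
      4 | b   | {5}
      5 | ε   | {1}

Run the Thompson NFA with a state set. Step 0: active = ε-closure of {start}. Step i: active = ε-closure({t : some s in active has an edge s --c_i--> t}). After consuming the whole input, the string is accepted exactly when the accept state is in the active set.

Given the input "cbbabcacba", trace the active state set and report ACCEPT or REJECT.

Answer: REJECT

Derivation:
start: ε-closure({0}) = {0,2,4}
'c' @ 1: {1,3}  ✓accept
'b' @ 2: {}  — dead — no transitions
rest 'babcacba' ignored (set empty)
end set {} — state 1 not in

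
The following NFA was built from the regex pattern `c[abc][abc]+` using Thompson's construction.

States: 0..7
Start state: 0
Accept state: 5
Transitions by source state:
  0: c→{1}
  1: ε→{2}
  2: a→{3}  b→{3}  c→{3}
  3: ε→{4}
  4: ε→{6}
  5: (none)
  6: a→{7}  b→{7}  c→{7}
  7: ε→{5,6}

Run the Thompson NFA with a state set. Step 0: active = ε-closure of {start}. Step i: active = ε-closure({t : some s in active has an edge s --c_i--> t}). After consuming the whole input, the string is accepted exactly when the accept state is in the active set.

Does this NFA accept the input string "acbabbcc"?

start: ε-closure({0}) = {0}
'a' @ 1: {}  — dead — no transitions
rest 'cbabbcc' ignored (set empty)
end set {} — state 5 not in

Answer: REJECT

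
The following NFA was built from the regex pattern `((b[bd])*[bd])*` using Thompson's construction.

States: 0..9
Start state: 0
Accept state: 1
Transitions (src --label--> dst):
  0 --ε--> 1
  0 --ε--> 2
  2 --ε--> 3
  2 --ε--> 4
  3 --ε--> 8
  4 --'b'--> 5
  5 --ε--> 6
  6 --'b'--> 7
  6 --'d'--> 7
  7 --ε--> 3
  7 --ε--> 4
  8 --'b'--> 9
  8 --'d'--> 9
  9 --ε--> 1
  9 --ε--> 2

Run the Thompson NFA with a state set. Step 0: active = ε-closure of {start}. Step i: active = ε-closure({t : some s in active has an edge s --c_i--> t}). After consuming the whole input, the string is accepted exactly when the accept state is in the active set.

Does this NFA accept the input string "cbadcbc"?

S₀ = ε-closure({0}) = {0,1,2,3,4,8}
'c' @ 1: {}  — no active states
rest 'badcbc' ignored (set empty)
after full input: {}  (accept=1 not in)

Answer: REJECT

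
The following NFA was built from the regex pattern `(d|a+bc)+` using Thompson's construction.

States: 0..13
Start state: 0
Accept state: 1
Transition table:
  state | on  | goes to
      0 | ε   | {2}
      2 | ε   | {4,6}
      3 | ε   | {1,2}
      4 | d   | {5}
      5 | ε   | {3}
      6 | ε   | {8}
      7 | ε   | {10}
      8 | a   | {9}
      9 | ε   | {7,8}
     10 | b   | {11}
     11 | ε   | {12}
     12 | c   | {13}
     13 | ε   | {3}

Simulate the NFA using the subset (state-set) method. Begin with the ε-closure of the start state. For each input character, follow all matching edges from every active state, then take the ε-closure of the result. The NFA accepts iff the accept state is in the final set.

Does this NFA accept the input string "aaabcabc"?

initial (ε-close {0}): {0,2,4,6,8}
'a' @ 1: {7,8,9,10}
'a' @ 2: {7,8,9,10}
'a' @ 3: {7,8,9,10}
'b' @ 4: {11,12}
'c' @ 5: {1,2,3,4,6,8,13}  (accept∈set)
'a' @ 6: {7,8,9,10}
'b' @ 7: {11,12}
'c' @ 8: {1,2,3,4,6,8,13}  (accept∈set)
final: {1,2,3,4,6,8,13}; accept 1 in set

Answer: ACCEPT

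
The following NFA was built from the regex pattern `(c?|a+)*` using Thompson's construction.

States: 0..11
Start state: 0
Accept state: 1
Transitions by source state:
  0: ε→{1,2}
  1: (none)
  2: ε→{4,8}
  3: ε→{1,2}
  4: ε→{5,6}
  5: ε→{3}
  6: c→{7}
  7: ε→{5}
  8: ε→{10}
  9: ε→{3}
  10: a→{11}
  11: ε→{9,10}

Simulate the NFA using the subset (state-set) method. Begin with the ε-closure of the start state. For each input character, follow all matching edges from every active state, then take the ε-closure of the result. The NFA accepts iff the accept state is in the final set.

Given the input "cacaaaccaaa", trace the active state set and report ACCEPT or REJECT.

Answer: ACCEPT

Trace:
initial (ε-close {0}): {0,1,2,3,4,5,6,8,10}
'c' @ 1: {1,2,3,4,5,6,7,8,10}  (accept∈set)
'a' @ 2: {1,2,3,4,5,6,8,9,10,11}  (accept∈set)
'c' @ 3: {1,2,3,4,5,6,7,8,10}  (accept∈set)
'a' @ 4: {1,2,3,4,5,6,8,9,10,11}  (accept∈set)
'a' @ 5: {1,2,3,4,5,6,8,9,10,11}  (accept∈set)
'a' @ 6: {1,2,3,4,5,6,8,9,10,11}  (accept∈set)
'c' @ 7: {1,2,3,4,5,6,7,8,10}  (accept∈set)
'c' @ 8: {1,2,3,4,5,6,7,8,10}  (accept∈set)
'a' @ 9: {1,2,3,4,5,6,8,9,10,11}  (accept∈set)
'a' @ 10: {1,2,3,4,5,6,8,9,10,11}  (accept∈set)
'a' @ 11: {1,2,3,4,5,6,8,9,10,11}  (accept∈set)
end set {1,2,3,4,5,6,8,9,10,11} — state 1 in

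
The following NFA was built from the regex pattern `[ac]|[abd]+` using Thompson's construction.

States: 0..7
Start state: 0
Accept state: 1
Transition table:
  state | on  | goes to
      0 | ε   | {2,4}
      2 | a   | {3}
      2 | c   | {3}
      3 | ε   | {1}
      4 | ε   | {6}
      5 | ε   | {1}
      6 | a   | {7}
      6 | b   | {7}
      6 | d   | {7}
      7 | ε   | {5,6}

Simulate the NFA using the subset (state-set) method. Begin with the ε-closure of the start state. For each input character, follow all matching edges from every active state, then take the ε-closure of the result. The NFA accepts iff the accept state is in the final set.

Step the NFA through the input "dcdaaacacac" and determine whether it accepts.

initial (ε-close {0}): {0,2,4,6}
'd' @ 1: {1,5,6,7}  (accept∈set)
'c' @ 2: {}  — no active states
rest 'daaacacac' ignored (set empty)
after full input: {}  (accept=1 not in)

Answer: REJECT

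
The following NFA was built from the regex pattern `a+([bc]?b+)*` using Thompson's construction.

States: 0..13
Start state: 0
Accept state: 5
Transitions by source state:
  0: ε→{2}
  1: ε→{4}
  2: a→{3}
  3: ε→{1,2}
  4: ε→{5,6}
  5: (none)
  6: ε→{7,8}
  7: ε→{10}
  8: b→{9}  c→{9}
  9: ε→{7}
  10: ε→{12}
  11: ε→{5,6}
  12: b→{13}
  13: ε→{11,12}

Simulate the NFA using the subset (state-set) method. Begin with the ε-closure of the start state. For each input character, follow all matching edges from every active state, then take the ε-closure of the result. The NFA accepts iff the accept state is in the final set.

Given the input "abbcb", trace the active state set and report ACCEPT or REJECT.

Answer: ACCEPT

Trace:
initial (ε-close {0}): {0,2}
'a' @ 1: {1,2,3,4,5,6,7,8,10,12}  ✓accept
'b' @ 2: {5,6,7,8,9,10,11,12,13}  ✓accept
'b' @ 3: {5,6,7,8,9,10,11,12,13}  ✓accept
'c' @ 4: {7,9,10,12}
'b' @ 5: {5,6,7,8,10,11,12,13}  ✓accept
after full input: {5,6,7,8,10,11,12,13}  (accept=5 in)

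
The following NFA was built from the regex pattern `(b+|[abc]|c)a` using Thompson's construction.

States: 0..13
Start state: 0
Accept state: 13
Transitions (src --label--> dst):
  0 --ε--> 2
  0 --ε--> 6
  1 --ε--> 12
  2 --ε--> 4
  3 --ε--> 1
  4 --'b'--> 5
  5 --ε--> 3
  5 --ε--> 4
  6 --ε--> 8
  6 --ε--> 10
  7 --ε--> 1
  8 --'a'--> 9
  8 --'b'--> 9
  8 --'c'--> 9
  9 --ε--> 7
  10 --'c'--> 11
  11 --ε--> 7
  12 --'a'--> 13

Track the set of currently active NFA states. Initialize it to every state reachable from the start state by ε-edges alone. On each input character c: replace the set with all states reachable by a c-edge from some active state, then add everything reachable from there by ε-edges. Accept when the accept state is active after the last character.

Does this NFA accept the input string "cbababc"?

Answer: REJECT

Derivation:
initial (ε-close {0}): {0,2,4,6,8,10}
'c' @ 1: {1,7,9,11,12}
'b' @ 2: {}  — dead — no transitions
rest 'ababc' ignored (set empty)
end set {} — state 13 not in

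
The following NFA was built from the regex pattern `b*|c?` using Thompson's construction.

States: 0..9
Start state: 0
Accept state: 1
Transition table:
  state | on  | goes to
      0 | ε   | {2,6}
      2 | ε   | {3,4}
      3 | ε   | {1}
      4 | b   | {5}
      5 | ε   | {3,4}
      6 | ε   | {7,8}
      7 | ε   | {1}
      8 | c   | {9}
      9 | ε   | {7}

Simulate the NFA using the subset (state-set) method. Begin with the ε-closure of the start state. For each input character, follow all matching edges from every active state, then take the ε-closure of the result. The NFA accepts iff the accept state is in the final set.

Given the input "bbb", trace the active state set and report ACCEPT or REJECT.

start: ε-closure({0}) = {0,1,2,3,4,6,7,8}
'b' @ 1: {1,3,4,5}  ✓accept
'b' @ 2: {1,3,4,5}  ✓accept
'b' @ 3: {1,3,4,5}  ✓accept
final: {1,3,4,5}; accept 1 in set

Answer: ACCEPT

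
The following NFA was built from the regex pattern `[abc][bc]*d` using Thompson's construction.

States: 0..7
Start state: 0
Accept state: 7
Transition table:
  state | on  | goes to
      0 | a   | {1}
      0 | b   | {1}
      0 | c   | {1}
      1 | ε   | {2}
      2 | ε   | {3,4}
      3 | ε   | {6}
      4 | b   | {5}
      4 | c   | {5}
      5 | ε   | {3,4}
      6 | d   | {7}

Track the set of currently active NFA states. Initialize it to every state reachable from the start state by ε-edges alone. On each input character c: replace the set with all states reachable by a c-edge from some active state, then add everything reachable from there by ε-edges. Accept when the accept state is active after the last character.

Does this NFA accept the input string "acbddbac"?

start: ε-closure({0}) = {0}
'a' @ 1: {1,2,3,4,6}
'c' @ 2: {3,4,5,6}
'b' @ 3: {3,4,5,6}
'd' @ 4: {7}  [accepting]
'd' @ 5: {}  — state set empty
rest 'bac' ignored (set empty)
end set {} — state 7 not in

Answer: REJECT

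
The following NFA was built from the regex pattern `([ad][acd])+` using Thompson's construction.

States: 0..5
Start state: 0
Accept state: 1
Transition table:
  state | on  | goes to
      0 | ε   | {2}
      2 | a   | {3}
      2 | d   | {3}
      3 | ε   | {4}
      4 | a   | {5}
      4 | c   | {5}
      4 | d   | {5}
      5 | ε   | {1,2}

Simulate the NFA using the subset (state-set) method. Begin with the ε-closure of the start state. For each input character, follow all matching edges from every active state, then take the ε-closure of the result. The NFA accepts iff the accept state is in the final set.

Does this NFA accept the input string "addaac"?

Answer: ACCEPT

Derivation:
initial (ε-close {0}): {0,2}
'a' @ 1: {3,4}
'd' @ 2: {1,2,5}  [accepting]
'd' @ 3: {3,4}
'a' @ 4: {1,2,5}  [accepting]
'a' @ 5: {3,4}
'c' @ 6: {1,2,5}  [accepting]
after full input: {1,2,5}  (accept=1 in)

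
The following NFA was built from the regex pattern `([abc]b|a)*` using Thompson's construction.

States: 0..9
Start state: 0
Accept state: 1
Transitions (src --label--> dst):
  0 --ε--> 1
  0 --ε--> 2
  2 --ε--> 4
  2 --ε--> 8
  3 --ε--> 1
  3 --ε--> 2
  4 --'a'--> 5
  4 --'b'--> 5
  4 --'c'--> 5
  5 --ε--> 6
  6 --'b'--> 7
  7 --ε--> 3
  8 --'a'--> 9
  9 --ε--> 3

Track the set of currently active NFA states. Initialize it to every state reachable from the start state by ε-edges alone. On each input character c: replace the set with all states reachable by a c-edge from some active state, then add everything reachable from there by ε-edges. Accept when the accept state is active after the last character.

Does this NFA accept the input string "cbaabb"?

Answer: ACCEPT

Derivation:
S₀ = ε-closure({0}) = {0,1,2,4,8}
'c' @ 1: {5,6}
'b' @ 2: {1,2,3,4,7,8}  ✓accept
'a' @ 3: {1,2,3,4,5,6,8,9}  ✓accept
'a' @ 4: {1,2,3,4,5,6,8,9}  ✓accept
'b' @ 5: {1,2,3,4,5,6,7,8}  ✓accept
'b' @ 6: {1,2,3,4,5,6,7,8}  ✓accept
final: {1,2,3,4,5,6,7,8}; accept 1 in set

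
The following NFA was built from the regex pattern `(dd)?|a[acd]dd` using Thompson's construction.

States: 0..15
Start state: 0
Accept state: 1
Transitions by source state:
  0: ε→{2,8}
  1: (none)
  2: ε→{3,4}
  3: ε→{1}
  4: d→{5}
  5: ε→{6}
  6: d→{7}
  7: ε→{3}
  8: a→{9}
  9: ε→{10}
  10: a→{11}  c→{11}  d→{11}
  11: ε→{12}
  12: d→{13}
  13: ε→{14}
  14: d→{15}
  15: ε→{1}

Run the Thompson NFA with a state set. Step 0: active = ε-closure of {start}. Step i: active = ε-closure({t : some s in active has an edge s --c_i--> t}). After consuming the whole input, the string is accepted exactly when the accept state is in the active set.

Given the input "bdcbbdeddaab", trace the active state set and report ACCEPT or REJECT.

Answer: REJECT

Steps:
start: ε-closure({0}) = {0,1,2,3,4,8}
'b' @ 1: {}  — state set empty
rest 'dcbbdeddaab' ignored (set empty)
final: {}; accept 1 not in set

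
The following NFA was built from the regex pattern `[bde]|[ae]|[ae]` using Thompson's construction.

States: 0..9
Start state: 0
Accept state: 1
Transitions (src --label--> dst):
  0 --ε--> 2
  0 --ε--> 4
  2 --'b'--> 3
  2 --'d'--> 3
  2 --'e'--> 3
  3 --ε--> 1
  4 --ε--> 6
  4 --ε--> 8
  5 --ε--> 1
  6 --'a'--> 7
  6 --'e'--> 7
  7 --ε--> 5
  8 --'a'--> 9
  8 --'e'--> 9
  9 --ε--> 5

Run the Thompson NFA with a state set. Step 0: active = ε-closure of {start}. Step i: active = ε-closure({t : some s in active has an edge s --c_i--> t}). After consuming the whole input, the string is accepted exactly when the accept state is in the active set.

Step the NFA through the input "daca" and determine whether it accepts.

start: ε-closure({0}) = {0,2,4,6,8}
'd' @ 1: {1,3}  (accept∈set)
'a' @ 2: {}  — dead — no transitions
rest 'ca' ignored (set empty)
final: {}; accept 1 not in set

Answer: REJECT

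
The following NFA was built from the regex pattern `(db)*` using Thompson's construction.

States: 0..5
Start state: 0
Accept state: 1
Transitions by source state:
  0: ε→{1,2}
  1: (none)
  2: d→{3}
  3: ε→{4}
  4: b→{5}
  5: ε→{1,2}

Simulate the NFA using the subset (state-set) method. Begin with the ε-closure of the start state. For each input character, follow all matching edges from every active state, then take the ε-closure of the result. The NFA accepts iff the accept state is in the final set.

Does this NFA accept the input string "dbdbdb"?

Answer: ACCEPT

Steps:
initial (ε-close {0}): {0,1,2}
'd' @ 1: {3,4}
'b' @ 2: {1,2,5}  (accept∈set)
'd' @ 3: {3,4}
'b' @ 4: {1,2,5}  (accept∈set)
'd' @ 5: {3,4}
'b' @ 6: {1,2,5}  (accept∈set)
end set {1,2,5} — state 1 in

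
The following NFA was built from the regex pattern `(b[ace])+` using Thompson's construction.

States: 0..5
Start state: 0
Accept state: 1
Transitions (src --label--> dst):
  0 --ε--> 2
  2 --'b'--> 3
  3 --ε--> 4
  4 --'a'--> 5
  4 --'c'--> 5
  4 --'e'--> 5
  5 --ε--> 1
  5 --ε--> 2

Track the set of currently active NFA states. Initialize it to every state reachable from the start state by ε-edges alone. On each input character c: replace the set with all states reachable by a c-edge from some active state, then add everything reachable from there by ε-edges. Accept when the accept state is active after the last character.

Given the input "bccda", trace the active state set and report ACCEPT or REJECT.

Answer: REJECT

Derivation:
start: ε-closure({0}) = {0,2}
'b' @ 1: {3,4}
'c' @ 2: {1,2,5}  ✓accept
'c' @ 3: {}  — state set empty
rest 'da' ignored (set empty)
final: {}; accept 1 not in set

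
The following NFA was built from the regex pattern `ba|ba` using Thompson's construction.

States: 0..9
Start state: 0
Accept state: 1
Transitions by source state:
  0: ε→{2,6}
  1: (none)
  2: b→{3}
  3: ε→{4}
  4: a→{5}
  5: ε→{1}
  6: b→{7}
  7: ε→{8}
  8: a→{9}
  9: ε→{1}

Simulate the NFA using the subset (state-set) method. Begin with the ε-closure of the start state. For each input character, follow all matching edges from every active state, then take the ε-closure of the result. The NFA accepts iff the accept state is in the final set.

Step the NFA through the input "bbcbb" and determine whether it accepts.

initial (ε-close {0}): {0,2,6}
'b' @ 1: {3,4,7,8}
'b' @ 2: {}  — state set empty
rest 'cbb' ignored (set empty)
end set {} — state 1 not in

Answer: REJECT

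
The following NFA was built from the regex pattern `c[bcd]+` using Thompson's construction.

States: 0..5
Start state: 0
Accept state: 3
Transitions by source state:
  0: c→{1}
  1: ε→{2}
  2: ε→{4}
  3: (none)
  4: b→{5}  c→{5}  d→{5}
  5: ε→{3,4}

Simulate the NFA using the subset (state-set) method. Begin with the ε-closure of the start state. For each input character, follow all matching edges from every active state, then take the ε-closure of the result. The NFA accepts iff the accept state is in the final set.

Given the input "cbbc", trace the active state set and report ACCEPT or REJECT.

Answer: ACCEPT

Derivation:
S₀ = ε-closure({0}) = {0}
'c' @ 1: {1,2,4}
'b' @ 2: {3,4,5}  (accept∈set)
'b' @ 3: {3,4,5}  (accept∈set)
'c' @ 4: {3,4,5}  (accept∈set)
after full input: {3,4,5}  (accept=3 in)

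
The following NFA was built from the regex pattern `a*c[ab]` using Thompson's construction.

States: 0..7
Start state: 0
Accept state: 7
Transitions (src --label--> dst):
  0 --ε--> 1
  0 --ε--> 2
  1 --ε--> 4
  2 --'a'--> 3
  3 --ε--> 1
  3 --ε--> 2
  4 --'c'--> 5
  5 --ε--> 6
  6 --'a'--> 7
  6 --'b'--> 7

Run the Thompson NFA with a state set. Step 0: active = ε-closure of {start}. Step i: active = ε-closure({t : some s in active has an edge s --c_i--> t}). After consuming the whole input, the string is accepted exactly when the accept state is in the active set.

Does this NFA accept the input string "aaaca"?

Answer: ACCEPT

Steps:
S₀ = ε-closure({0}) = {0,1,2,4}
'a' @ 1: {1,2,3,4}
'a' @ 2: {1,2,3,4}
'a' @ 3: {1,2,3,4}
'c' @ 4: {5,6}
'a' @ 5: {7}  ✓accept
end set {7} — state 7 in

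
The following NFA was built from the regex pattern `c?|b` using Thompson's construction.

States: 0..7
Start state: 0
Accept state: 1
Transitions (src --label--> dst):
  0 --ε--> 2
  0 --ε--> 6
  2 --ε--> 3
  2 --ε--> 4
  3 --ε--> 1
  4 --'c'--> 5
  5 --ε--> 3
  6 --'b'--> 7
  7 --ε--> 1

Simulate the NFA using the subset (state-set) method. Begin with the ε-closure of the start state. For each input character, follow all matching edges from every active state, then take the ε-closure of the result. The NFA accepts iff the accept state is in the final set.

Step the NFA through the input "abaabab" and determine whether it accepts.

start: ε-closure({0}) = {0,1,2,3,4,6}
'a' @ 1: {}  — no active states
rest 'baabab' ignored (set empty)
end set {} — state 1 not in

Answer: REJECT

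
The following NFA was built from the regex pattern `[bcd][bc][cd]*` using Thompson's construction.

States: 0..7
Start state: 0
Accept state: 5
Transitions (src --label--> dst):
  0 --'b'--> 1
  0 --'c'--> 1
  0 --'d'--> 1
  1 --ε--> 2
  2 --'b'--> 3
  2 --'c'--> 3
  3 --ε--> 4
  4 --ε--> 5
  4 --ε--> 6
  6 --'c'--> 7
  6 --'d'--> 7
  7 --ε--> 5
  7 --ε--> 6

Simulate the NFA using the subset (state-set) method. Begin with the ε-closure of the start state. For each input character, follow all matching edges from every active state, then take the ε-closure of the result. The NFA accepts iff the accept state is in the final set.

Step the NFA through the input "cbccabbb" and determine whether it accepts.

Answer: REJECT

Steps:
S₀ = ε-closure({0}) = {0}
'c' @ 1: {1,2}
'b' @ 2: {3,4,5,6}  ✓accept
'c' @ 3: {5,6,7}  ✓accept
'c' @ 4: {5,6,7}  ✓accept
'a' @ 5: {}  — state set empty
rest 'bbb' ignored (set empty)
after full input: {}  (accept=5 not in)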